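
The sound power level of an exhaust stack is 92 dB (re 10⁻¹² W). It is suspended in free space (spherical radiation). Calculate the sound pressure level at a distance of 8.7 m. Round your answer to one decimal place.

62.2 dB

L_p = L_w − 10·log₁₀(4π·r²) with r = 8.7 m.
4π·r² = 951.1 m², 10·log₁₀ of that is 29.782 dB.
L_p = 92 − 29.782 = 62.22 dB.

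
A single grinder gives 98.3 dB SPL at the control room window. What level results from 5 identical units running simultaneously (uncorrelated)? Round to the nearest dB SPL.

L_total = L₁ + 10·log₁₀ N for N identical incoherent sources.
L_total = 98.3 + 10·log₁₀(5) = 98.3 + 6.990 = 105.29 dB SPL.

105 dB SPL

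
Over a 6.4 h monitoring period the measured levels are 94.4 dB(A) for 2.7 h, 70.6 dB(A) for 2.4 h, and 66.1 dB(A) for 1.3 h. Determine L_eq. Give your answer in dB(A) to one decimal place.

90.7 dB(A)

L_eq = 10·log₁₀[(1/T)·Σ tᵢ·10^(Lᵢ/10)] with T = 6.4 h.
Σ tᵢ·10^(Lᵢ/10) = 2.7·10^(94.4/10) + 2.4·10^(70.6/10) + 1.3·10^(66.1/10) = 7.469e+09.
L_eq = 10·log₁₀(7.469e+09/6.4) = 90.67 dB(A).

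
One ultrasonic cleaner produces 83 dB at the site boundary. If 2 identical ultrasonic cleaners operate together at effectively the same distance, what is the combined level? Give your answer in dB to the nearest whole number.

86 dB

L_total = L₁ + 10·log₁₀ N for N identical incoherent sources.
L_total = 83 + 10·log₁₀(2) = 83 + 3.010 = 86.01 dB.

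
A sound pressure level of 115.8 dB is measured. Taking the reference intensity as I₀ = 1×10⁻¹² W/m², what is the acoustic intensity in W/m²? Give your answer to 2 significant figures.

L = 10·log₁₀(I/I₀) ⇒ I = I₀·10^(L/10) = 10⁻¹² × 10^11.58.

0.38 W/m²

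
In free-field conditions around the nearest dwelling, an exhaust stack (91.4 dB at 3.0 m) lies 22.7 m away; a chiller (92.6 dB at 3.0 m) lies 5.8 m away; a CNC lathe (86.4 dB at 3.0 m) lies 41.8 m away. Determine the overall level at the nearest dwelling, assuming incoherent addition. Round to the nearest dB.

Apply inverse-square spreading to bring every level to the receiver, then sum 10^(L/10).
exhaust stack: 91.4 − 20·log₁₀(22.7/3.0) = 91.4 − 17.58 = 73.82 dB.
chiller: 92.6 − 20·log₁₀(5.8/3.0) = 92.6 − 5.73 = 86.87 dB.
CNC lathe: 86.4 − 20·log₁₀(41.8/3.0) = 86.4 − 22.88 = 63.52 dB.
Σ 10^(L/10) = 5.132e+08 → L_total = 10·log₁₀(5.132e+08) = 87.10 dB.

87 dB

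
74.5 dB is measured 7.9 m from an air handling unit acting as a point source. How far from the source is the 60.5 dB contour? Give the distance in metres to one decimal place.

39.6 m

Point-source spreading drops the level by 20·log₁₀(r₂/r₁); inverting, r₂/r₁ = 10^(ΔL/20).
r₂ = 7.9·10^((74.5−60.5)/20) = 7.9·10^(14.0/20) = 39.59 m.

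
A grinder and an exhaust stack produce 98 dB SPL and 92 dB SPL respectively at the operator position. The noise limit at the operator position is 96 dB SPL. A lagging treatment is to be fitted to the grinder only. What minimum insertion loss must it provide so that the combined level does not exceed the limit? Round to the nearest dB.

The untreated sources together contribute 10^(92/10) = 1.585e+09, i.e. 92.00 dB SPL.
The limit corresponds to 10^(96/10) = 3.981e+09; subtracting the fixed part leaves 2.396e+09 for the grinder, i.e. 93.80 dB SPL.
So the grinder must be reduced from 98 to 93.80 dB SPL: IL = 4.20 dB.

4 dB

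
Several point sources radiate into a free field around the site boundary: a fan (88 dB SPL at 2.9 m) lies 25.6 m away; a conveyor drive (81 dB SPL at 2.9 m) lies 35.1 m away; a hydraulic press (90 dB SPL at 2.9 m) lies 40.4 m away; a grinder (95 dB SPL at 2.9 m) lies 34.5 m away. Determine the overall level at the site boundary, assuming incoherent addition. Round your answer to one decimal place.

75.6 dB SPL

Apply inverse-square spreading to bring every level to the receiver, then sum 10^(L/10).
fan: 88 − 20·log₁₀(25.6/2.9) = 88 − 18.92 = 69.08 dB SPL.
conveyor drive: 81 − 20·log₁₀(35.1/2.9) = 81 − 21.66 = 59.34 dB SPL.
hydraulic press: 90 − 20·log₁₀(40.4/2.9) = 90 − 22.88 = 67.12 dB SPL.
grinder: 95 − 20·log₁₀(34.5/2.9) = 95 − 21.51 = 73.49 dB SPL.
Σ 10^(L/10) = 3.645e+07 → L_total = 10·log₁₀(3.645e+07) = 75.62 dB SPL.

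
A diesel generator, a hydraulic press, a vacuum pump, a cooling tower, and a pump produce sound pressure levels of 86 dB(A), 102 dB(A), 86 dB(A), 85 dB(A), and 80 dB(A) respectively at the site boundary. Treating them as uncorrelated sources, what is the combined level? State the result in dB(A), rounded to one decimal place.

Incoherent sources combine by intensity addition: L_total = 10·log₁₀(Σ 10^(L_i/10)).
Σ 10^(L/10) = 10^(86/10) + 10^(102/10) + 10^(86/10) + 10^(85/10) + 10^(80/10) = 1.706e+10.
L_total = 10·log₁₀(1.706e+10) = 102.32 dB(A).

102.3 dB(A)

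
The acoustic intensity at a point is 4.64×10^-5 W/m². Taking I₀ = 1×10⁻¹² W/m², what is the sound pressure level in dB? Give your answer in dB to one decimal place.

Dividing by I₀ shifts the exponent by 12: I/I₀ = 4.64×10^7.
L = 10·(0.6665 + 7) = 76.67 dB.

76.7 dB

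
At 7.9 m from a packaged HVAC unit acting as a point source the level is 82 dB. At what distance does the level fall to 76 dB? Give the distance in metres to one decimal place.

For a point source L₁ − L₂ = 20·log₁₀(r₂/r₁), so r₂ = r₁·10^((L₁−L₂)/20).
r₂ = 7.9·10^((82−76)/20) = 7.9·10^(6.0/20) = 15.76 m.

15.8 m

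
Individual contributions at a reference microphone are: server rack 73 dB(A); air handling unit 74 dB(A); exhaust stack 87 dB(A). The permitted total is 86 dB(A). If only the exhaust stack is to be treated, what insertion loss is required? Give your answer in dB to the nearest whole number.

2 dB

Everything except the exhaust stack sums to 10^(73/10) + 10^(74/10) = 4.507e+07 in linear terms, 76.54 dB(A).
To meet 86 dB(A) overall, the treated exhaust stack may contribute at most 10^(86/10) − 4.507e+07 = 3.530e+08, i.e. 85.48 dB(A).
Required insertion loss = 87 − 85.48 = 1.52 dB.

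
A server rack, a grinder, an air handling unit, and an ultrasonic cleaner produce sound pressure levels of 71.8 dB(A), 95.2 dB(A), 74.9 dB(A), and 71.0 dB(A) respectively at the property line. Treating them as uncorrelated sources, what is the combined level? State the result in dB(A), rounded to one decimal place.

95.3 dB(A)

Incoherent sources combine by intensity addition: L_total = 10·log₁₀(Σ 10^(L_i/10)).
Σ 10^(L/10) = 10^(71.8/10) + 10^(95.2/10) + 10^(74.9/10) + 10^(71.0/10) = 3.370e+09.
L_total = 10·log₁₀(3.370e+09) = 95.28 dB(A).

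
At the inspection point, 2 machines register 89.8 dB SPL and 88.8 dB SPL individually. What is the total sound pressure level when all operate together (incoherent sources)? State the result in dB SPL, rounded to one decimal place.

Incoherent sources combine by intensity addition: L_total = 10·log₁₀(Σ 10^(L_i/10)).
Σ 10^(L/10) = 10^(89.8/10) + 10^(88.8/10) = 1.714e+09.
L_total = 10·log₁₀(1.714e+09) = 92.34 dB SPL.

92.3 dB SPL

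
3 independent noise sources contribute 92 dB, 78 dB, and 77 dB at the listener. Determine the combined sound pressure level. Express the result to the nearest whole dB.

Incoherent sources combine by intensity addition: L_total = 10·log₁₀(Σ 10^(L_i/10)).
Σ 10^(L/10) = 10^(92/10) + 10^(78/10) + 10^(77/10) = 1.698e+09.
L_total = 10·log₁₀(1.698e+09) = 92.30 dB.

92 dB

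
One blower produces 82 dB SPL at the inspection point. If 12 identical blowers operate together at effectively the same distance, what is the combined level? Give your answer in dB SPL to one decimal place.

N identical incoherent sources raise the level by 10·log₁₀ N.
L_total = 82 + 10·log₁₀(12) = 82 + 10.792 = 92.79 dB SPL.

92.8 dB SPL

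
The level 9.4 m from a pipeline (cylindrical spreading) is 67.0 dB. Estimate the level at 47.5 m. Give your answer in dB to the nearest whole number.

60 dB

Line-source attenuation: ΔL = 10·log₁₀(r₂/r₁) = 10·log₁₀(47.5/9.4) = 7.036 dB.
L₂ = 67.0 − 10·log₁₀(47.5/9.4) = 67.0 − 7.036 = 59.96 dB.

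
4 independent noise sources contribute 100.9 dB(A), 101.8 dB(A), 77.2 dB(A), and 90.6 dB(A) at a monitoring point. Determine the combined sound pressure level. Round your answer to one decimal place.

104.6 dB(A)

For uncorrelated sources the intensities add, so convert each level to linear form, sum, and take 10·log₁₀ of the total.
Σ 10^(L/10) = 10^(100.9/10) + 10^(101.8/10) + 10^(77.2/10) + 10^(90.6/10) = 2.864e+10.
L_total = 10·log₁₀(2.864e+10) = 104.57 dB(A).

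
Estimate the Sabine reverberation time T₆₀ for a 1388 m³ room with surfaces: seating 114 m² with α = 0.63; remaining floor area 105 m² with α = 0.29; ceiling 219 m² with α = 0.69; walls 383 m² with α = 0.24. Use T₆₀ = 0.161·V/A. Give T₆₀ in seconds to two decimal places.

0.65 s

A = Σ Sᵢαᵢ = 114·0.63 + 105·0.29 + 219·0.69 + 383·0.24 = 345.30 m².
T₆₀ = 0.161·V/A = 0.161·1388/345.30 = 0.647 s.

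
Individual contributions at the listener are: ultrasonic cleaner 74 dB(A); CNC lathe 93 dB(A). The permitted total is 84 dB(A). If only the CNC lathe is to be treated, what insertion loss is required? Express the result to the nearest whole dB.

Everything except the CNC lathe sums to 10^(74/10) = 2.512e+07 in linear terms, 74.00 dB(A).
The limit corresponds to 10^(84/10) = 2.512e+08; subtracting the fixed part leaves 2.261e+08 for the CNC lathe, i.e. 83.54 dB(A).
So the CNC lathe must be reduced from 93 to 83.54 dB(A): IL = 9.46 dB.

9 dB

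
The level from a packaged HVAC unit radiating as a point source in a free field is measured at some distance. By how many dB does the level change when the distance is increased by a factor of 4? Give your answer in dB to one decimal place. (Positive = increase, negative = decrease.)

Point-source spreading: ΔL = −20·log₁₀(r₂/r₁).
ΔL = −20·log₁₀(4) = -12.04 dB.

-12.0 dB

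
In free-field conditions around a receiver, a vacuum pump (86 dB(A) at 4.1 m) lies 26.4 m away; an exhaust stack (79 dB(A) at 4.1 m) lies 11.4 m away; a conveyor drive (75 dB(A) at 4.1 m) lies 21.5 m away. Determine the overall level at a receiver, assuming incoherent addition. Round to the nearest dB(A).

First find each source's level at the receiver (point-source: −20·log₁₀(r/r_ref)), then combine on an intensity basis.
vacuum pump: 86 − 20·log₁₀(26.4/4.1) = 86 − 16.18 = 69.82 dB(A).
exhaust stack: 79 − 20·log₁₀(11.4/4.1) = 79 − 8.88 = 70.12 dB(A).
conveyor drive: 75 − 20·log₁₀(21.5/4.1) = 75 − 14.39 = 60.61 dB(A).
Σ 10^(L/10) = 2.103e+07 → L_total = 10·log₁₀(2.103e+07) = 73.23 dB(A).

73 dB(A)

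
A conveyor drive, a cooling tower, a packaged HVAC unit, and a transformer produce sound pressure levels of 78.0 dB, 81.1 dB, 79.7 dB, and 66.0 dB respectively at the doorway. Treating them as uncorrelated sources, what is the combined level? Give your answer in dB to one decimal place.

84.6 dB

Incoherent sources combine by intensity addition: L_total = 10·log₁₀(Σ 10^(L_i/10)).
Σ 10^(L/10) = 10^(78.0/10) + 10^(81.1/10) + 10^(79.7/10) + 10^(66.0/10) = 2.892e+08.
L_total = 10·log₁₀(2.892e+08) = 84.61 dB.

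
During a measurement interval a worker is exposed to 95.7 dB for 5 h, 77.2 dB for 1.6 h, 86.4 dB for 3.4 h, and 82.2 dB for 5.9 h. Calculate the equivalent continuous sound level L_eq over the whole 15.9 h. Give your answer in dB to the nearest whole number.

Weight each interval's intensity by its duration and average over T = 15.9 h:
Σ tᵢ·10^(Lᵢ/10) = 5·10^(95.7/10) + 1.6·10^(77.2/10) + 3.4·10^(86.4/10) + 5.9·10^(82.2/10) = 2.112e+10.
L_eq = 10·log₁₀(2.112e+10/15.9) = 91.23 dB.

91 dB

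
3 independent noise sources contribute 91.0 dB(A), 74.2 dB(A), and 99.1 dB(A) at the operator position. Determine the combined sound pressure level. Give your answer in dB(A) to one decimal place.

99.7 dB(A)

For uncorrelated sources the intensities add, so convert each level to linear form, sum, and take 10·log₁₀ of the total.
Σ 10^(L/10) = 10^(91.0/10) + 10^(74.2/10) + 10^(99.1/10) = 9.414e+09.
L_total = 10·log₁₀(9.414e+09) = 99.74 dB(A).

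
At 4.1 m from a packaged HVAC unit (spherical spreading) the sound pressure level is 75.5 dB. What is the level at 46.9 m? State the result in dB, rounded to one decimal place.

For a point source, L₂ = L₁ − 20·log₁₀(r₂/r₁).
L₂ = 75.5 − 20·log₁₀(46.9/4.1) = 75.5 − 21.168 = 54.33 dB.

54.3 dB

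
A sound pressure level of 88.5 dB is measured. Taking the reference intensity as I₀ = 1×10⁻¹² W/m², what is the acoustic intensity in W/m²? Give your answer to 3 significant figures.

I/I₀ = 10^(88.5/10) = 7.079e+08, so I = 7.079e+08 × 10⁻¹² W/m².

0.000708 W/m²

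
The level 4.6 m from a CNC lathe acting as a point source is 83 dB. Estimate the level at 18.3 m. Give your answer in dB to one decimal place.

Spherical spreading from a point source gives a 20·log₁₀(r₂/r₁) drop.
L₂ = 83 − 20·log₁₀(18.3/4.6) = 83 − 11.994 = 71.01 dB.

71.0 dB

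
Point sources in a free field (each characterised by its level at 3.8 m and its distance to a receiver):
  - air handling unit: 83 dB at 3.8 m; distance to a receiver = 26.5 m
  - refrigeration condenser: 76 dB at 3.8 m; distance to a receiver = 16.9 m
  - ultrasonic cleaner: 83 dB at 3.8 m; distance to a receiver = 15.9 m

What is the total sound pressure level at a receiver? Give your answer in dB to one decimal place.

72.4 dB

First find each source's level at the receiver (point-source: −20·log₁₀(r/r_ref)), then combine on an intensity basis.
air handling unit: 83 − 20·log₁₀(26.5/3.8) = 83 − 16.87 = 66.13 dB.
refrigeration condenser: 76 − 20·log₁₀(16.9/3.8) = 76 − 12.96 = 63.04 dB.
ultrasonic cleaner: 83 − 20·log₁₀(15.9/3.8) = 83 − 12.43 = 70.57 dB.
Σ 10^(L/10) = 1.751e+07 → L_total = 10·log₁₀(1.751e+07) = 72.43 dB.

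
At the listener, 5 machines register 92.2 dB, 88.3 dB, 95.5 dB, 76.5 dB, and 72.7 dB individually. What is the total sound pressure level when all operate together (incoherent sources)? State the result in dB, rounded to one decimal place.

97.7 dB

For uncorrelated sources the intensities add, so convert each level to linear form, sum, and take 10·log₁₀ of the total.
Σ 10^(L/10) = 10^(92.2/10) + 10^(88.3/10) + 10^(95.5/10) + 10^(76.5/10) + 10^(72.7/10) = 5.947e+09.
L_total = 10·log₁₀(5.947e+09) = 97.74 dB.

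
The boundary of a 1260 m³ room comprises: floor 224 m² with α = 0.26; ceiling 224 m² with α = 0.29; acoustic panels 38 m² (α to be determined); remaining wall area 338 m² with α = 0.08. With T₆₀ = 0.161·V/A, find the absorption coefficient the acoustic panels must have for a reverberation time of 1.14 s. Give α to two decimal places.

0.73

A = 0.161·V/T₆₀ = 0.161·1260/1.14 = 177.95 m² sabins.
Absorption from the other surfaces = 224·0.26 + 224·0.29 + 338·0.08 = 150.24 m², so the acoustic panels must supply 27.71 m² over 38 m².
α = 27.71/38 = 0.729.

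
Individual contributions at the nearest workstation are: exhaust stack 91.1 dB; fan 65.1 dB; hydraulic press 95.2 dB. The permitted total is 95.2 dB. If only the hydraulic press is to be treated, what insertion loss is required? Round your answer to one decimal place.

2.1 dB

The untreated sources together contribute 10^(91.1/10) + 10^(65.1/10) = 1.291e+09, i.e. 91.11 dB.
To meet 95.2 dB overall, the treated hydraulic press may contribute at most 10^(95.2/10) − 1.291e+09 = 2.020e+09, i.e. 93.05 dB.
So the hydraulic press must be reduced from 95.2 to 93.05 dB: IL = 2.15 dB.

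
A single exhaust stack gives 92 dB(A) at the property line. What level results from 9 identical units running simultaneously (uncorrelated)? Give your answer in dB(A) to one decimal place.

N identical incoherent sources raise the level by 10·log₁₀ N.
L_total = 92 + 10·log₁₀(9) = 92 + 9.542 = 101.54 dB(A).

101.5 dB(A)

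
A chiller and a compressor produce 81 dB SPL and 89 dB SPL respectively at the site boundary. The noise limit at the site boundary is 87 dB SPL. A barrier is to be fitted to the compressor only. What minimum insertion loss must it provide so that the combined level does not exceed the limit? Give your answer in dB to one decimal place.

3.3 dB

Everything except the compressor sums to 10^(81/10) = 1.259e+08 in linear terms, 81.00 dB SPL.
The limit corresponds to 10^(87/10) = 5.012e+08; subtracting the fixed part leaves 3.753e+08 for the compressor, i.e. 85.74 dB SPL.
So the compressor must be reduced from 89 to 85.74 dB SPL: IL = 3.26 dB.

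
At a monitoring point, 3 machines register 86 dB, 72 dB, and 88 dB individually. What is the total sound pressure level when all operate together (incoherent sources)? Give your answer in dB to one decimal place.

For uncorrelated sources the intensities add, so convert each level to linear form, sum, and take 10·log₁₀ of the total.
Σ 10^(L/10) = 10^(86/10) + 10^(72/10) + 10^(88/10) = 1.045e+09.
L_total = 10·log₁₀(1.045e+09) = 90.19 dB.

90.2 dB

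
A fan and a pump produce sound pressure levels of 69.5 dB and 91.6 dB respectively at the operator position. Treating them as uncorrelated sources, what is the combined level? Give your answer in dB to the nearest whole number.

For uncorrelated sources the intensities add, so convert each level to linear form, sum, and take 10·log₁₀ of the total.
Σ 10^(L/10) = 10^(69.5/10) + 10^(91.6/10) = 1.454e+09.
L_total = 10·log₁₀(1.454e+09) = 91.63 dB.

92 dB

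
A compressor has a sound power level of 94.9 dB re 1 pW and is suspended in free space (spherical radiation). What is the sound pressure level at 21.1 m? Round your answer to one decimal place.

Free-field spherical radiation: L_p = L_w − 10·log₁₀(4π·r²), r = 21.1 m.
4π·r² = 5595 m², 10·log₁₀ of that is 37.478 dB.
L_p = 94.9 − 37.478 = 57.42 dB.

57.4 dB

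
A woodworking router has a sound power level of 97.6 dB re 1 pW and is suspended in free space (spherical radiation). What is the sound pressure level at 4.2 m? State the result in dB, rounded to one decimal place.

The power spreads over a sphere of area 4π·r², so L_p = L_w − 10·log₁₀(4π·r²).
4π·r² = 221.7 m², 10·log₁₀ of that is 23.457 dB.
L_p = 97.6 − 23.457 = 74.14 dB.

74.1 dB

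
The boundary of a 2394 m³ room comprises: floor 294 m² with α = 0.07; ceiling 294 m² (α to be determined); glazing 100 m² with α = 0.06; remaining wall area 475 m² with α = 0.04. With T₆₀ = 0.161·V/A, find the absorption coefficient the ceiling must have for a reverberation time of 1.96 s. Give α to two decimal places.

0.51

Required total absorption A = 0.161·2394/1.96 = 196.65 m².
Absorption from the other surfaces = 294·0.07 + 100·0.06 + 475·0.04 = 45.58 m², so the ceiling must supply 151.07 m² over 294 m².
α = 151.07/294 = 0.514.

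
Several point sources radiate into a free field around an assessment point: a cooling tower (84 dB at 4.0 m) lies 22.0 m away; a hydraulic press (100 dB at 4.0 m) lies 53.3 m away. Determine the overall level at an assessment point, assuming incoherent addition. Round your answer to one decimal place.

Propagate each source to the receiver with L = L_ref − 20·log₁₀(r/r_ref), then add intensities.
cooling tower: 84 − 20·log₁₀(22.0/4.0) = 84 − 14.81 = 69.19 dB.
hydraulic press: 100 − 20·log₁₀(53.3/4.0) = 100 − 22.49 = 77.51 dB.
Σ 10^(L/10) = 6.462e+07 → L_total = 10·log₁₀(6.462e+07) = 78.10 dB.

78.1 dB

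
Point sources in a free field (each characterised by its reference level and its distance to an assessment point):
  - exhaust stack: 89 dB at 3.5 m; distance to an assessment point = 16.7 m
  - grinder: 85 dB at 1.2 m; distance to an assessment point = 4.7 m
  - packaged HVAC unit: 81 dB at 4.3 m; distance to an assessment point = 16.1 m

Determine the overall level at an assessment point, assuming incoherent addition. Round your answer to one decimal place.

78.1 dB

Propagate each source to the receiver with L = L_ref − 20·log₁₀(r/r_ref), then add intensities.
exhaust stack: 89 − 20·log₁₀(16.7/3.5) = 89 − 13.57 = 75.43 dB.
grinder: 85 − 20·log₁₀(4.7/1.2) = 85 − 11.86 = 73.14 dB.
packaged HVAC unit: 81 − 20·log₁₀(16.1/4.3) = 81 − 11.47 = 69.53 dB.
Σ 10^(L/10) = 6.448e+07 → L_total = 10·log₁₀(6.448e+07) = 78.09 dB.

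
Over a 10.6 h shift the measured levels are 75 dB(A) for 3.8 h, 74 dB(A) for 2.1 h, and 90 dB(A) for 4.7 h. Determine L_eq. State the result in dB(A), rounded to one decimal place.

86.6 dB(A)

Weight each interval's intensity by its duration and average over T = 10.6 h:
Σ tᵢ·10^(Lᵢ/10) = 3.8·10^(75/10) + 2.1·10^(74/10) + 4.7·10^(90/10) = 4.873e+09.
L_eq = 10·log₁₀(4.873e+09/10.6) = 86.62 dB(A).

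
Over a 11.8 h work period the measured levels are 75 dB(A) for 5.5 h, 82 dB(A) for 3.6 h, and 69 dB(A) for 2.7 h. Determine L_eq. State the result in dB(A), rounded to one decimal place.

78.1 dB(A)

The energy average is taken in the linear domain: L_eq = 10·log₁₀[(Σ tᵢ·10^(Lᵢ/10))/T], T = 11.8 h.
Σ tᵢ·10^(Lᵢ/10) = 5.5·10^(75/10) + 3.6·10^(82/10) + 2.7·10^(69/10) = 7.659e+08.
L_eq = 10·log₁₀(7.659e+08/11.8) = 78.12 dB(A).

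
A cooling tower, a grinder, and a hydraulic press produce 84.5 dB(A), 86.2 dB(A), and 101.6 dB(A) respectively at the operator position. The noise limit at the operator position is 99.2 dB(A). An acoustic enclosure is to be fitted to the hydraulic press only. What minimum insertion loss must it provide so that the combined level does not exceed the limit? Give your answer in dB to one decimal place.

The untreated sources together contribute 10^(84.5/10) + 10^(86.2/10) = 6.987e+08, i.e. 88.44 dB(A).
To meet 99.2 dB(A) overall, the treated hydraulic press may contribute at most 10^(99.2/10) − 6.987e+08 = 7.619e+09, i.e. 98.82 dB(A).
Required insertion loss = 101.6 − 98.82 = 2.78 dB.

2.8 dB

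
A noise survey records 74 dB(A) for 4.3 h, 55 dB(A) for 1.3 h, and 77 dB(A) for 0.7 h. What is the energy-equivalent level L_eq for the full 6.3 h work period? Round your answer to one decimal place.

Weight each interval's intensity by its duration and average over T = 6.3 h:
Σ tᵢ·10^(Lᵢ/10) = 4.3·10^(74/10) + 1.3·10^(55/10) + 0.7·10^(77/10) = 1.435e+08.
L_eq = 10·log₁₀(1.435e+08/6.3) = 73.58 dB(A).

73.6 dB(A)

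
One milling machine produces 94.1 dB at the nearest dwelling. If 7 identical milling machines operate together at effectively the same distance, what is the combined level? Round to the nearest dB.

103 dB

L_total = L₁ + 10·log₁₀ N for N identical incoherent sources.
L_total = 94.1 + 10·log₁₀(7) = 94.1 + 8.451 = 102.55 dB.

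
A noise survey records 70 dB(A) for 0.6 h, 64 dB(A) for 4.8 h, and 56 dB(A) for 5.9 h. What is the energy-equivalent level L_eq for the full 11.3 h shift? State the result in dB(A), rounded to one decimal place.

L_eq = 10·log₁₀[(1/T)·Σ tᵢ·10^(Lᵢ/10)] with T = 11.3 h.
Σ tᵢ·10^(Lᵢ/10) = 0.6·10^(70/10) + 4.8·10^(64/10) + 5.9·10^(56/10) = 2.041e+07.
L_eq = 10·log₁₀(2.041e+07/11.3) = 62.57 dB(A).

62.6 dB(A)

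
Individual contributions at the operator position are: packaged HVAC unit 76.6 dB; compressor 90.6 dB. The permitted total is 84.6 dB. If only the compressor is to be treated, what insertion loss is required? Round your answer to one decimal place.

Fixed contribution from the other source: Σ 10^(L/10) = 10^(76.6/10) = 4.571e+07 (76.60 dB).
The limit corresponds to 10^(84.6/10) = 2.884e+08; subtracting the fixed part leaves 2.427e+08 for the compressor, i.e. 83.85 dB.
So the compressor must be reduced from 90.6 to 83.85 dB: IL = 6.75 dB.

6.7 dB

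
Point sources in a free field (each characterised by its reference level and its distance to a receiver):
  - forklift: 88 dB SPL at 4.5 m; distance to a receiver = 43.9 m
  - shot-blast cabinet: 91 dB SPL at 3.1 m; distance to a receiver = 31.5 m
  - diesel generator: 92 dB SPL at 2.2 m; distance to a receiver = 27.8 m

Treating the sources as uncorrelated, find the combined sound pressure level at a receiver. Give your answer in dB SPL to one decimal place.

First find each source's level at the receiver (point-source: −20·log₁₀(r/r_ref)), then combine on an intensity basis.
forklift: 88 − 20·log₁₀(43.9/4.5) = 88 − 19.79 = 68.21 dB SPL.
shot-blast cabinet: 91 − 20·log₁₀(31.5/3.1) = 91 − 20.14 = 70.86 dB SPL.
diesel generator: 92 − 20·log₁₀(27.8/2.2) = 92 − 22.03 = 69.97 dB SPL.
Σ 10^(L/10) = 2.875e+07 → L_total = 10·log₁₀(2.875e+07) = 74.59 dB SPL.

74.6 dB SPL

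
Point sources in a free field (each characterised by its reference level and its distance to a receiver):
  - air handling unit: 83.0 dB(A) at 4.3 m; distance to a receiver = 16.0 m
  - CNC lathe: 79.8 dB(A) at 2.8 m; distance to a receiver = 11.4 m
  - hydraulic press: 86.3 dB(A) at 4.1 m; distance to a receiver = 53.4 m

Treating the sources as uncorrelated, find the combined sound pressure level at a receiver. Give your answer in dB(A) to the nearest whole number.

First find each source's level at the receiver (point-source: −20·log₁₀(r/r_ref)), then combine on an intensity basis.
air handling unit: 83.0 − 20·log₁₀(16.0/4.3) = 83.0 − 11.41 = 71.59 dB(A).
CNC lathe: 79.8 − 20·log₁₀(11.4/2.8) = 79.8 − 12.19 = 67.61 dB(A).
hydraulic press: 86.3 − 20·log₁₀(53.4/4.1) = 86.3 − 22.30 = 64.00 dB(A).
Σ 10^(L/10) = 2.269e+07 → L_total = 10·log₁₀(2.269e+07) = 73.56 dB(A).

74 dB(A)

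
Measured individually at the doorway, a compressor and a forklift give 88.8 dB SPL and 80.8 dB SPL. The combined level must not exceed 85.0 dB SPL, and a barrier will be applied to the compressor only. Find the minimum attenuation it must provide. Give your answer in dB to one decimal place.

The untreated sources together contribute 10^(80.8/10) = 1.202e+08, i.e. 80.80 dB SPL.
The limit corresponds to 10^(85.0/10) = 3.162e+08; subtracting the fixed part leaves 1.960e+08 for the compressor, i.e. 82.92 dB SPL.
Required insertion loss = 88.8 − 82.92 = 5.88 dB.

5.9 dB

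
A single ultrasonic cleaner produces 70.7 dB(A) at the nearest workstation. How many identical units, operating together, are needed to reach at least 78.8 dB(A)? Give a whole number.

7

N identical sources give L₁ + 10·log₁₀ N, so require 10·log₁₀ N ≥ 78.8 − 70.7 = 8.1 dB.
N ≥ 10^(8.1/10) = 6.457, so N = 7.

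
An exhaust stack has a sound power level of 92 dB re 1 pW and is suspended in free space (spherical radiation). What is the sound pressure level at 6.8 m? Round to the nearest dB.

L_p = L_w − 10·log₁₀(4π·r²) with r = 6.8 m.
4π·r² = 581.1 m², 10·log₁₀ of that is 27.642 dB.
L_p = 92 − 27.642 = 64.36 dB.

64 dB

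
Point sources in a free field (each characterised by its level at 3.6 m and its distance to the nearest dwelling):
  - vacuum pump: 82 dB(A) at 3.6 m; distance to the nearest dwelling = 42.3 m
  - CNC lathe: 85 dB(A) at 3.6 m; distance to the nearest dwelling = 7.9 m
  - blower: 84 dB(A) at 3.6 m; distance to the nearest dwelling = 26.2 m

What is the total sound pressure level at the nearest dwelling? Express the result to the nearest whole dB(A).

79 dB(A)

Apply inverse-square spreading to bring every level to the receiver, then sum 10^(L/10).
vacuum pump: 82 − 20·log₁₀(42.3/3.6) = 82 − 21.40 = 60.60 dB(A).
CNC lathe: 85 − 20·log₁₀(7.9/3.6) = 85 − 6.83 = 78.17 dB(A).
blower: 84 − 20·log₁₀(26.2/3.6) = 84 − 17.24 = 66.76 dB(A).
Σ 10^(L/10) = 7.156e+07 → L_total = 10·log₁₀(7.156e+07) = 78.55 dB(A).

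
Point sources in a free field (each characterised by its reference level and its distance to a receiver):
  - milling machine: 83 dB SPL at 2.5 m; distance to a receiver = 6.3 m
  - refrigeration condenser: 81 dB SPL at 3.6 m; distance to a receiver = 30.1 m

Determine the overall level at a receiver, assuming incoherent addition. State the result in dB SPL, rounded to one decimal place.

Propagate each source to the receiver with L = L_ref − 20·log₁₀(r/r_ref), then add intensities.
milling machine: 83 − 20·log₁₀(6.3/2.5) = 83 − 8.03 = 74.97 dB SPL.
refrigeration condenser: 81 − 20·log₁₀(30.1/3.6) = 81 − 18.45 = 62.55 dB SPL.
Σ 10^(L/10) = 3.322e+07 → L_total = 10·log₁₀(3.322e+07) = 75.21 dB SPL.

75.2 dB SPL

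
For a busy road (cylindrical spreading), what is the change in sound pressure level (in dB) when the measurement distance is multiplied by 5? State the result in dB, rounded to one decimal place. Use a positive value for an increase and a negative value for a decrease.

With cylindrical spreading the level changes by −10·log₁₀(r₂/r₁).
ΔL = −10·log₁₀(5) = -6.99 dB.

-7.0 dB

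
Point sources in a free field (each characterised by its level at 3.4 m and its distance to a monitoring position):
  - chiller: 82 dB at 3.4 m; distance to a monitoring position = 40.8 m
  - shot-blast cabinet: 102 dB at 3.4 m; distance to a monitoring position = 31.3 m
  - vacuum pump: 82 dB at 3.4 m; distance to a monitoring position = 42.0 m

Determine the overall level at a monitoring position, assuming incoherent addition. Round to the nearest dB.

83 dB

Apply inverse-square spreading to bring every level to the receiver, then sum 10^(L/10).
chiller: 82 − 20·log₁₀(40.8/3.4) = 82 − 21.58 = 60.42 dB.
shot-blast cabinet: 102 − 20·log₁₀(31.3/3.4) = 102 − 19.28 = 82.72 dB.
vacuum pump: 82 − 20·log₁₀(42.0/3.4) = 82 − 21.84 = 60.16 dB.
Σ 10^(L/10) = 1.892e+08 → L_total = 10·log₁₀(1.892e+08) = 82.77 dB.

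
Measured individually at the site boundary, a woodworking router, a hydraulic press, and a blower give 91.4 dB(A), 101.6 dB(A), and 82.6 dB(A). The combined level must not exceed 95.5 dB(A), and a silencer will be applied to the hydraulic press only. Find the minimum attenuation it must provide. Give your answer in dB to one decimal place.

Everything except the hydraulic press sums to 10^(91.4/10) + 10^(82.6/10) = 1.562e+09 in linear terms, 91.94 dB(A).
The limit corresponds to 10^(95.5/10) = 3.548e+09; subtracting the fixed part leaves 1.986e+09 for the hydraulic press, i.e. 92.98 dB(A).
So the hydraulic press must be reduced from 101.6 to 92.98 dB(A): IL = 8.62 dB.

8.6 dB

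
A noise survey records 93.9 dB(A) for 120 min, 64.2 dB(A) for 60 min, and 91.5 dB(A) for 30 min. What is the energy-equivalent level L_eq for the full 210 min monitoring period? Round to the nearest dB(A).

L_eq = 10·log₁₀[(1/T)·Σ tᵢ·10^(Lᵢ/10)] with T = 210 min.
Σ tᵢ·10^(Lᵢ/10) = 120·10^(93.9/10) + 60·10^(64.2/10) + 30·10^(91.5/10) = 3.371e+11.
L_eq = 10·log₁₀(3.371e+11/210) = 92.06 dB(A).

92 dB(A)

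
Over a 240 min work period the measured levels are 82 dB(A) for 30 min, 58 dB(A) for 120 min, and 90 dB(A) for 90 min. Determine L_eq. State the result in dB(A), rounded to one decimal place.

The energy average is taken in the linear domain: L_eq = 10·log₁₀[(Σ tᵢ·10^(Lᵢ/10))/T], T = 240 min.
Σ tᵢ·10^(Lᵢ/10) = 30·10^(82/10) + 120·10^(58/10) + 90·10^(90/10) = 9.483e+10.
L_eq = 10·log₁₀(9.483e+10/240) = 85.97 dB(A).

86.0 dB(A)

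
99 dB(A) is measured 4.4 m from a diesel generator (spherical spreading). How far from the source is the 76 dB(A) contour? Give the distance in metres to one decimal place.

62.2 m

For a point source L₁ − L₂ = 20·log₁₀(r₂/r₁), so r₂ = r₁·10^((L₁−L₂)/20).
r₂ = 4.4·10^((99−76)/20) = 4.4·10^(23.0/20) = 62.15 m.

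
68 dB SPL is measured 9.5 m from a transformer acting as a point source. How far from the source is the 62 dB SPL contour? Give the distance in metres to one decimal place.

19.0 m

The 6.0 dB drop corresponds to a distance ratio of 10^(6.0/20) for a point source.
r₂ = 9.5·10^((68−62)/20) = 9.5·10^(6.0/20) = 18.95 m.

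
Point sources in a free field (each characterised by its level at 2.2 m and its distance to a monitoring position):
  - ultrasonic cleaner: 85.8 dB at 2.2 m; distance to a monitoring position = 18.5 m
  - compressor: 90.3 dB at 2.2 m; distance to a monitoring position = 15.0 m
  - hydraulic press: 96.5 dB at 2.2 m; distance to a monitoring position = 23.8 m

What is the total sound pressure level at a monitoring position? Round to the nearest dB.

78 dB

First find each source's level at the receiver (point-source: −20·log₁₀(r/r_ref)), then combine on an intensity basis.
ultrasonic cleaner: 85.8 − 20·log₁₀(18.5/2.2) = 85.8 − 18.49 = 67.31 dB.
compressor: 90.3 − 20·log₁₀(15.0/2.2) = 90.3 − 16.67 = 73.63 dB.
hydraulic press: 96.5 − 20·log₁₀(23.8/2.2) = 96.5 − 20.68 = 75.82 dB.
Σ 10^(L/10) = 6.659e+07 → L_total = 10·log₁₀(6.659e+07) = 78.23 dB.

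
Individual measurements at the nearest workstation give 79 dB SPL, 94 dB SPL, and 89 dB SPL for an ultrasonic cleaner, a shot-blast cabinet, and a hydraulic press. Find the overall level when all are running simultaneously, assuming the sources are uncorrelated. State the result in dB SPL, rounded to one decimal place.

95.3 dB SPL

Incoherent sources combine by intensity addition: L_total = 10·log₁₀(Σ 10^(L_i/10)).
Σ 10^(L/10) = 10^(79/10) + 10^(94/10) + 10^(89/10) = 3.386e+09.
L_total = 10·log₁₀(3.386e+09) = 95.30 dB SPL.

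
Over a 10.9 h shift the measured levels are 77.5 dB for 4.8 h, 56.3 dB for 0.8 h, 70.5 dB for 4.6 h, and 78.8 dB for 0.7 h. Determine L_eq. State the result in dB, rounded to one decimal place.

75.4 dB

L_eq = 10·log₁₀[(1/T)·Σ tᵢ·10^(Lᵢ/10)] with T = 10.9 h.
Σ tᵢ·10^(Lᵢ/10) = 4.8·10^(77.5/10) + 0.8·10^(56.3/10) + 4.6·10^(70.5/10) + 0.7·10^(78.8/10) = 3.750e+08.
L_eq = 10·log₁₀(3.750e+08/10.9) = 75.37 dB.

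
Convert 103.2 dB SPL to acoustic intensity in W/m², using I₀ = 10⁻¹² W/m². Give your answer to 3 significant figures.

L = 10·log₁₀(I/I₀) ⇒ I = I₀·10^(L/10) = 10⁻¹² × 10^10.32.

0.0209 W/m²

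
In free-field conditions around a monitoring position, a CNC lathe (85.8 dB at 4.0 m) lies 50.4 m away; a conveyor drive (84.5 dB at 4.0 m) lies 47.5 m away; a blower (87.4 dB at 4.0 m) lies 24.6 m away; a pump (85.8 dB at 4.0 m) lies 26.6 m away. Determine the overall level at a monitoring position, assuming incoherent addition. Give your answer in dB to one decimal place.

74.4 dB

First find each source's level at the receiver (point-source: −20·log₁₀(r/r_ref)), then combine on an intensity basis.
CNC lathe: 85.8 − 20·log₁₀(50.4/4.0) = 85.8 − 22.01 = 63.79 dB.
conveyor drive: 84.5 − 20·log₁₀(47.5/4.0) = 84.5 − 21.49 = 63.01 dB.
blower: 87.4 − 20·log₁₀(24.6/4.0) = 87.4 − 15.78 = 71.62 dB.
pump: 85.8 − 20·log₁₀(26.6/4.0) = 85.8 − 16.46 = 69.34 dB.
Σ 10^(L/10) = 2.752e+07 → L_total = 10·log₁₀(2.752e+07) = 74.40 dB.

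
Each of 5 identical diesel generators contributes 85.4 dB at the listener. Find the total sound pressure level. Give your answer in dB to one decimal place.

92.4 dB

L_total = L₁ + 10·log₁₀ N for N identical incoherent sources.
L_total = 85.4 + 10·log₁₀(5) = 85.4 + 6.990 = 92.39 dB.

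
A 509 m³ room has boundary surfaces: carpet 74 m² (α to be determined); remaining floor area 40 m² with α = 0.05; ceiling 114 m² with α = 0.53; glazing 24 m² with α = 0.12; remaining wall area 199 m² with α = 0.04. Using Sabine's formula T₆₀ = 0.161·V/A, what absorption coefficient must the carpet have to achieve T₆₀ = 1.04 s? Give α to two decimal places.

From T₆₀ = 0.161·V/A, the target T₆₀ = 1.04 s needs A = 0.161·509/1.04 = 78.80 m².
Absorption from the other surfaces = 40·0.05 + 114·0.53 + 24·0.12 + 199·0.04 = 73.26 m², so the carpet must supply 5.54 m² over 74 m².
α = 5.54/74 = 0.075.

0.07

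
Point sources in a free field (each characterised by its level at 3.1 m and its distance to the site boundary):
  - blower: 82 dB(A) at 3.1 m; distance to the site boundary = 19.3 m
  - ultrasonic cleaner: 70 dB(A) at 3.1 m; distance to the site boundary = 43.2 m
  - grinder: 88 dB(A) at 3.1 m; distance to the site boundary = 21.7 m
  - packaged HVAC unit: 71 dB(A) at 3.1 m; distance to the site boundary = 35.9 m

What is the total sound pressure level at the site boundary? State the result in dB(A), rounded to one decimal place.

Propagate each source to the receiver with L = L_ref − 20·log₁₀(r/r_ref), then add intensities.
blower: 82 − 20·log₁₀(19.3/3.1) = 82 − 15.88 = 66.12 dB(A).
ultrasonic cleaner: 70 − 20·log₁₀(43.2/3.1) = 70 − 22.88 = 47.12 dB(A).
grinder: 88 − 20·log₁₀(21.7/3.1) = 88 − 16.90 = 71.10 dB(A).
packaged HVAC unit: 71 − 20·log₁₀(35.9/3.1) = 71 − 21.27 = 49.73 dB(A).
Σ 10^(L/10) = 1.711e+07 → L_total = 10·log₁₀(1.711e+07) = 72.33 dB(A).

72.3 dB(A)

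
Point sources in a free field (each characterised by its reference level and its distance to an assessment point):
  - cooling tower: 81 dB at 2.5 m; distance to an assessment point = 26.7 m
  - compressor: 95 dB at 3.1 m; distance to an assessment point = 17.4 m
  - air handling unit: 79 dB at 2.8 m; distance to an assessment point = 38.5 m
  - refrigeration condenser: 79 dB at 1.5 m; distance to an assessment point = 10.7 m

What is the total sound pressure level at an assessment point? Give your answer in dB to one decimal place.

Apply inverse-square spreading to bring every level to the receiver, then sum 10^(L/10).
cooling tower: 81 − 20·log₁₀(26.7/2.5) = 81 − 20.57 = 60.43 dB.
compressor: 95 − 20·log₁₀(17.4/3.1) = 95 − 14.98 = 80.02 dB.
air handling unit: 79 − 20·log₁₀(38.5/2.8) = 79 − 22.77 = 56.23 dB.
refrigeration condenser: 79 − 20·log₁₀(10.7/1.5) = 79 − 17.07 = 61.93 dB.
Σ 10^(L/10) = 1.035e+08 → L_total = 10·log₁₀(1.035e+08) = 80.15 dB.

80.1 dB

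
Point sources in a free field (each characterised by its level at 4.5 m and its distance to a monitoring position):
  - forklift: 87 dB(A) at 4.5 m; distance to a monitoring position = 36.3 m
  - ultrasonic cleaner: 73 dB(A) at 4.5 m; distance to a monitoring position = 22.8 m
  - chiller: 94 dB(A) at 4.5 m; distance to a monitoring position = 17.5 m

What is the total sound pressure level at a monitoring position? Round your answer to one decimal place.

82.4 dB(A)

Apply inverse-square spreading to bring every level to the receiver, then sum 10^(L/10).
forklift: 87 − 20·log₁₀(36.3/4.5) = 87 − 18.13 = 68.87 dB(A).
ultrasonic cleaner: 73 − 20·log₁₀(22.8/4.5) = 73 − 14.09 = 58.91 dB(A).
chiller: 94 − 20·log₁₀(17.5/4.5) = 94 − 11.80 = 82.20 dB(A).
Σ 10^(L/10) = 1.746e+08 → L_total = 10·log₁₀(1.746e+08) = 82.42 dB(A).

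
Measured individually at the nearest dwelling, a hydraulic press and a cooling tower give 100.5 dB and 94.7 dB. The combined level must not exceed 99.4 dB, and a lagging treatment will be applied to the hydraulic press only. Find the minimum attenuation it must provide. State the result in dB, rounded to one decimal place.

The untreated sources together contribute 10^(94.7/10) = 2.951e+09, i.e. 94.70 dB.
To meet 99.4 dB overall, the treated hydraulic press may contribute at most 10^(99.4/10) − 2.951e+09 = 5.758e+09, i.e. 97.60 dB.
Required insertion loss = 100.5 − 97.60 = 2.90 dB.

2.9 dB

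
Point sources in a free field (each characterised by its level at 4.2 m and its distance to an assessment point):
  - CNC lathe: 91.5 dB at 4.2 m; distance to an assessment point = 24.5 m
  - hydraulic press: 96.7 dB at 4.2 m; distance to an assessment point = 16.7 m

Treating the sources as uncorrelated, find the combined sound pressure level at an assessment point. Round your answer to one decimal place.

85.3 dB

First find each source's level at the receiver (point-source: −20·log₁₀(r/r_ref)), then combine on an intensity basis.
CNC lathe: 91.5 − 20·log₁₀(24.5/4.2) = 91.5 − 15.32 = 76.18 dB.
hydraulic press: 96.7 − 20·log₁₀(16.7/4.2) = 96.7 − 11.99 = 84.71 dB.
Σ 10^(L/10) = 3.374e+08 → L_total = 10·log₁₀(3.374e+08) = 85.28 dB.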